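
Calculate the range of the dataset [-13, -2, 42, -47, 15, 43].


Maximum value: 43
Minimum value: -47
Range = 43 - (-47) = 90
Final answer: 90


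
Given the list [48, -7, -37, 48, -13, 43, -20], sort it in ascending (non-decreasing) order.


Original list: [48, -7, -37, 48, -13, 43, -20]
Repeatedly take the smallest remaining element:
  Remaining [48, -7, -37, 48, -13, 43, -20] -> smallest is -37
  Remaining [48, -7, 48, -13, 43, -20] -> smallest is -20
  Remaining [48, -7, 48, -13, 43] -> smallest is -13
  Remaining [48, -7, 48, 43] -> smallest is -7
  Remaining [48, 48, 43] -> smallest is 43
  Remaining [48, 48] -> smallest is 48
  Remaining [48] -> smallest is 48
Collecting the picks in order gives the sorted list.
Final answer: [-37, -20, -13, -7, 43, 48, 48]


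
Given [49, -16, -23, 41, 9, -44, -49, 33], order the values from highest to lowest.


Original list: [49, -16, -23, 41, 9, -44, -49, 33]
Repeatedly take the largest remaining element:
  Remaining [49, -16, -23, 41, 9, -44, -49, 33] -> largest is 49
  Remaining [-16, -23, 41, 9, -44, -49, 33] -> largest is 41
  Remaining [-16, -23, 9, -44, -49, 33] -> largest is 33
  Remaining [-16, -23, 9, -44, -49] -> largest is 9
  Remaining [-16, -23, -44, -49] -> largest is -16
  Remaining [-23, -44, -49] -> largest is -23
  Remaining [-44, -49] -> largest is -44
  Remaining [-49] -> largest is -49
Collecting the picks in order gives the descending list.
Final answer: [49, 41, 33, 9, -16, -23, -44, -49]


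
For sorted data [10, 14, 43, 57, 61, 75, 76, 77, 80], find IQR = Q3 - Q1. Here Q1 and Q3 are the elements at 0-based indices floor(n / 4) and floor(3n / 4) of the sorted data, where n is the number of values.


The data has n = 9 elements.
Q1 index = floor(9 / 4) = floor(2.25) = 2; Q3 index = floor(3 * 9 / 4) = floor(6.75) = 6
Q1 = element at index 2 = 43
Q3 = element at index 6 = 76
IQR = 76 - 43 = 33
Final answer: 33


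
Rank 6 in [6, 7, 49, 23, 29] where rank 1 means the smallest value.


Sort ascending: [6, 7, 23, 29, 49]
Find 6 in the sorted list.
6 is at position 1 (1-indexed).
Final answer: 1


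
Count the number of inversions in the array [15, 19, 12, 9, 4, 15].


For each element, count the later elements that are smaller than it:
  15 (index 0): smaller elements after it = [12, 9, 4] -> 3
  19 (index 1): smaller elements after it = [12, 9, 4, 15] -> 4
  12 (index 2): smaller elements after it = [9, 4] -> 2
  9 (index 3): smaller elements after it = [4] -> 1
  4 (index 4): smaller elements after it = [] -> 0
Total inversions = 3 + 4 + 2 + 1 + 0 = 10
Final answer: 10


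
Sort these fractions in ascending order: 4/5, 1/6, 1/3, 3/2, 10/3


Convert to decimal for comparison:
  4/5 = 0.8
  1/6 = 0.1667
  1/3 = 0.3333
  3/2 = 1.5
  10/3 = 3.3333
Decimals in increasing order: 0.1667 < 0.3333 < 0.8 < 1.5 < 3.3333
Writing each back as its fraction gives the sorted order.
Final answer: 1/6, 1/3, 4/5, 3/2, 10/3


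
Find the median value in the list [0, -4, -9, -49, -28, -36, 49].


First, sort the list: [-49, -36, -28, -9, -4, 0, 49]
The list has 7 elements (odd count).
The middle index is 3 (0-based), and the element there is -9.
Final answer: -9


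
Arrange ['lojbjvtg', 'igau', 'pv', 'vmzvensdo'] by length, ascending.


Compute lengths:
  'lojbjvtg' has length 8
  'igau' has length 4
  'pv' has length 2
  'vmzvensdo' has length 9
Lengths in increasing order: 2 < 4 < 8 < 9
Listing the words in that order gives the answer.
Final answer: ['pv', 'igau', 'lojbjvtg', 'vmzvensdo']


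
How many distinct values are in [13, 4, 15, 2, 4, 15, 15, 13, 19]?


List all unique values:
Distinct values: [2, 4, 13, 15, 19]
Count = 5
Final answer: 5


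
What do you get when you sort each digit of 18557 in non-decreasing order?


The number 18557 has digits: 1, 8, 5, 5, 7
Sorted: 1, 5, 5, 7, 8
Joining the sorted digits gives the result.
Final answer: 15578


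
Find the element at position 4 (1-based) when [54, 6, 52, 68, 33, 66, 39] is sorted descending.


Sort descending: [68, 66, 54, 52, 39, 33, 6]
The 4th element (1-indexed) is at index 3.
Value = 52
Final answer: 52


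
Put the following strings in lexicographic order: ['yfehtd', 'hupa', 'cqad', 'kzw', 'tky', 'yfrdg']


Compare strings character by character (the first differing letter decides):
  'cqad' < 'hupa' since 'c' < 'h' at position 1
  'hupa' < 'kzw' since 'h' < 'k' at position 1
  'kzw' < 'tky' since 'k' < 't' at position 1
  'tky' < 'yfehtd' since 't' < 'y' at position 1
  'yfehtd' < 'yfrdg' since 'e' < 'r' at position 3
Chaining these comparisons gives the alphabetical order.
Final answer: ['cqad', 'hupa', 'kzw', 'tky', 'yfehtd', 'yfrdg']


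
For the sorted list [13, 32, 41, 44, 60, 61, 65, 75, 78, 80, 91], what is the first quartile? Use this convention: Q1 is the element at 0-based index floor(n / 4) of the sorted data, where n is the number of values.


The list has n = 11 elements.
Q1 index = floor(11 / 4) = floor(2.75) = 2
Counting from index 0 in the sorted data, the element at index 2 is 41.
Final answer: 41


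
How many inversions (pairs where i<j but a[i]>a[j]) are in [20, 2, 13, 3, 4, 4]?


For each element, count the later elements that are smaller than it:
  20 (index 0): smaller elements after it = [2, 13, 3, 4, 4] -> 5
  2 (index 1): smaller elements after it = [] -> 0
  13 (index 2): smaller elements after it = [3, 4, 4] -> 3
  3 (index 3): smaller elements after it = [] -> 0
  4 (index 4): smaller elements after it = [] -> 0
Total inversions = 5 + 0 + 3 + 0 + 0 = 8
Final answer: 8


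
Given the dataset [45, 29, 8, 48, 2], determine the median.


First, sort the list: [2, 8, 29, 45, 48]
The list has 5 elements (odd count).
The middle index is 2 (0-based), and the element there is 29.
Final answer: 29


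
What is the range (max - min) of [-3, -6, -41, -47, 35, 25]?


Maximum value: 35
Minimum value: -47
Range = 35 - (-47) = 82
Final answer: 82


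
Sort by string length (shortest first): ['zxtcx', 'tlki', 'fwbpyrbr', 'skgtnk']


Compute lengths:
  'zxtcx' has length 5
  'tlki' has length 4
  'fwbpyrbr' has length 8
  'skgtnk' has length 6
Lengths in increasing order: 4 < 5 < 6 < 8
Listing the words in that order gives the answer.
Final answer: ['tlki', 'zxtcx', 'skgtnk', 'fwbpyrbr']


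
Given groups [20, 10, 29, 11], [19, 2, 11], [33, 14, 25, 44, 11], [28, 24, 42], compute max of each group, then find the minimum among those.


Find max of each group:
  Group 1: [20, 10, 29, 11] -> max = 29
  Group 2: [19, 2, 11] -> max = 19
  Group 3: [33, 14, 25, 44, 11] -> max = 44
  Group 4: [28, 24, 42] -> max = 42
Maxes: [29, 19, 44, 42]
Minimum of maxes = 19
Final answer: 19


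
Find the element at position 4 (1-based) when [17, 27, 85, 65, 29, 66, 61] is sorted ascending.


Sort ascending: [17, 27, 29, 61, 65, 66, 85]
The 4th element (1-indexed) is at index 3.
Value = 61
Final answer: 61


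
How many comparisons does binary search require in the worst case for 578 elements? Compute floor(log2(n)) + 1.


Binary search halves the search space each step.
Maximum comparisons = floor(log2(578)) + 1
log2(578) = 9.1749
floor(log2(578)) = 9, so 9 + 1 = 10
Final answer: 10


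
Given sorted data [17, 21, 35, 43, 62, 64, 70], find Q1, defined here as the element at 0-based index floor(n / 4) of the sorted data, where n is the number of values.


The list has n = 7 elements.
Q1 index = floor(7 / 4) = floor(1.75) = 1
Counting from index 0 in the sorted data, the element at index 1 is 21.
Final answer: 21


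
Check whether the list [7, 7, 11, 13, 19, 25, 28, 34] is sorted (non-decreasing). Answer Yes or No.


Check consecutive pairs:
  7 <= 7? True
  7 <= 11? True
  11 <= 13? True
  13 <= 19? True
  19 <= 25? True
  25 <= 28? True
  28 <= 34? True
Every consecutive pair is in order, so the list is non-decreasing.
Final answer: Yes


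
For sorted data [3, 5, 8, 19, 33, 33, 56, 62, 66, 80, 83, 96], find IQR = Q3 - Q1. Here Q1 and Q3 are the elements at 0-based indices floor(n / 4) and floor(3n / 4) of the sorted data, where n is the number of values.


The data has n = 12 elements.
Q1 index = floor(12 / 4) = floor(3) = 3; Q3 index = floor(3 * 12 / 4) = floor(9) = 9
Q1 = element at index 3 = 19
Q3 = element at index 9 = 80
IQR = 80 - 19 = 61
Final answer: 61


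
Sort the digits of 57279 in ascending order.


The number 57279 has digits: 5, 7, 2, 7, 9
Sorted: 2, 5, 7, 7, 9
Joining the sorted digits gives the result.
Final answer: 25779


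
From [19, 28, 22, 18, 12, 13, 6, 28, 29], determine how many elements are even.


Check each element:
  19 is odd
  28 is even
  22 is even
  18 is even
  12 is even
  13 is odd
  6 is even
  28 is even
  29 is odd
Evens: [28, 22, 18, 12, 6, 28]
Count of evens = 6
Final answer: 6


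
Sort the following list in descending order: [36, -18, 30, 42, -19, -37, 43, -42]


Original list: [36, -18, 30, 42, -19, -37, 43, -42]
Repeatedly take the largest remaining element:
  Remaining [36, -18, 30, 42, -19, -37, 43, -42] -> largest is 43
  Remaining [36, -18, 30, 42, -19, -37, -42] -> largest is 42
  Remaining [36, -18, 30, -19, -37, -42] -> largest is 36
  Remaining [-18, 30, -19, -37, -42] -> largest is 30
  Remaining [-18, -19, -37, -42] -> largest is -18
  Remaining [-19, -37, -42] -> largest is -19
  Remaining [-37, -42] -> largest is -37
  Remaining [-42] -> largest is -42
Collecting the picks in order gives the descending list.
Final answer: [43, 42, 36, 30, -18, -19, -37, -42]


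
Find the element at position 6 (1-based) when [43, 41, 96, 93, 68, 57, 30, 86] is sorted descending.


Sort descending: [96, 93, 86, 68, 57, 43, 41, 30]
The 6th element (1-indexed) is at index 5.
Value = 43
Final answer: 43


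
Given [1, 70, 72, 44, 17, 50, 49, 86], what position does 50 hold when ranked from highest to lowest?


Sort descending: [86, 72, 70, 50, 49, 44, 17, 1]
Find 50 in the sorted list.
50 is at position 4.
Final answer: 4


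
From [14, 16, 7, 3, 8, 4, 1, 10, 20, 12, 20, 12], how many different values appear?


List all unique values:
Distinct values: [1, 3, 4, 7, 8, 10, 12, 14, 16, 20]
Count = 10
Final answer: 10


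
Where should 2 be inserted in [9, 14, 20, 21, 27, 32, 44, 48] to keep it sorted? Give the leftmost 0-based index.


List is sorted: [9, 14, 20, 21, 27, 32, 44, 48]
We need the leftmost position where 2 can be inserted, i.e. the first index whose element is >= 2 (or the end of the list if none is).
Binary search with low=0, high=8 (0-based indices):
  low=0, high=8, mid=4: a[4]=27 >= 2, so high = 4
  low=0, high=4, mid=2: a[2]=20 >= 2, so high = 2
  low=0, high=2, mid=1: a[1]=14 >= 2, so high = 1
  low=0, high=1, mid=0: a[0]=9 >= 2, so high = 0
Now low = high = 0, so the insertion index is 0.
Final answer: 0


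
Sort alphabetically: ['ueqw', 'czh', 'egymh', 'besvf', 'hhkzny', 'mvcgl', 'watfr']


Compare strings character by character (the first differing letter decides):
  'besvf' < 'czh' since 'b' < 'c' at position 1
  'czh' < 'egymh' since 'c' < 'e' at position 1
  'egymh' < 'hhkzny' since 'e' < 'h' at position 1
  'hhkzny' < 'mvcgl' since 'h' < 'm' at position 1
  'mvcgl' < 'ueqw' since 'm' < 'u' at position 1
  'ueqw' < 'watfr' since 'u' < 'w' at position 1
Chaining these comparisons gives the alphabetical order.
Final answer: ['besvf', 'czh', 'egymh', 'hhkzny', 'mvcgl', 'ueqw', 'watfr']


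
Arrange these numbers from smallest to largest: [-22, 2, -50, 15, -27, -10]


Original list: [-22, 2, -50, 15, -27, -10]
Repeatedly take the smallest remaining element:
  Remaining [-22, 2, -50, 15, -27, -10] -> smallest is -50
  Remaining [-22, 2, 15, -27, -10] -> smallest is -27
  Remaining [-22, 2, 15, -10] -> smallest is -22
  Remaining [2, 15, -10] -> smallest is -10
  Remaining [2, 15] -> smallest is 2
  Remaining [15] -> smallest is 15
Collecting the picks in order gives the sorted list.
Final answer: [-50, -27, -22, -10, 2, 15]


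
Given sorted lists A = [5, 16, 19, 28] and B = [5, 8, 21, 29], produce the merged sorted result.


List A: [5, 16, 19, 28]
List B: [5, 8, 21, 29]
Repeatedly compare the front elements and take the smaller:
  5 vs 5 -> take 5
  16 vs 5 -> take 5
  16 vs 8 -> take 8
  16 vs 21 -> take 16
  19 vs 21 -> take 19
  28 vs 21 -> take 21
  28 vs 29 -> take 28
  A is exhausted; append the rest of B: [29]
Final answer: [5, 5, 8, 16, 19, 21, 28, 29]


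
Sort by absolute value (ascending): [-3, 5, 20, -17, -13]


Compute absolute values:
  |-3| = 3
  |5| = 5
  |20| = 20
  |-17| = 17
  |-13| = 13
Absolute values in increasing order: 3 < 5 < 13 < 17 < 20
Listing the original numbers in that order gives the answer.
Final answer: [-3, 5, -13, -17, 20]


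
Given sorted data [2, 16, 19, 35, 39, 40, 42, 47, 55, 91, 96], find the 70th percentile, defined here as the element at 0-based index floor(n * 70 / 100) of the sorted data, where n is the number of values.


The dataset has n = 11 elements.
Index = floor(11 * 70 / 100) = floor(770 / 100) = floor(7.7) = 7
Counting from index 0 in the sorted data, the element at index 7 is 47.
Final answer: 47


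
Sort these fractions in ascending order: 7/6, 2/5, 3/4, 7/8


Convert to decimal for comparison:
  7/6 = 1.1667
  2/5 = 0.4
  3/4 = 0.75
  7/8 = 0.875
Decimals in increasing order: 0.4 < 0.75 < 0.875 < 1.1667
Writing each back as its fraction gives the sorted order.
Final answer: 2/5, 3/4, 7/8, 7/6


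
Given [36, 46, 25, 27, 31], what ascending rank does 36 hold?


Sort ascending: [25, 27, 31, 36, 46]
Find 36 in the sorted list.
36 is at position 4 (1-indexed).
Final answer: 4


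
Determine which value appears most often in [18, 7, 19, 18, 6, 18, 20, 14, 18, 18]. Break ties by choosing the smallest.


Count the frequency of each value:
  6 appears 1 time(s)
  7 appears 1 time(s)
  14 appears 1 time(s)
  18 appears 5 time(s)
  19 appears 1 time(s)
  20 appears 1 time(s)
Maximum frequency is 5.
Only 18 reaches that frequency, so it is the mode.
Final answer: 18


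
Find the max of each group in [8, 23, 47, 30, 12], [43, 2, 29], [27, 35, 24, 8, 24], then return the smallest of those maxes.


Find max of each group:
  Group 1: [8, 23, 47, 30, 12] -> max = 47
  Group 2: [43, 2, 29] -> max = 43
  Group 3: [27, 35, 24, 8, 24] -> max = 35
Maxes: [47, 43, 35]
Minimum of maxes = 35
Final answer: 35


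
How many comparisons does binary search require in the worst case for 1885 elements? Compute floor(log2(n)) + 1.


Binary search halves the search space each step.
Maximum comparisons = floor(log2(1885)) + 1
log2(1885) = 10.8803
floor(log2(1885)) = 10, so 10 + 1 = 11
Final answer: 11


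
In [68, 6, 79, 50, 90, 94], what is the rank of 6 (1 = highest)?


Sort descending: [94, 90, 79, 68, 50, 6]
Find 6 in the sorted list.
6 is at position 6.
Final answer: 6


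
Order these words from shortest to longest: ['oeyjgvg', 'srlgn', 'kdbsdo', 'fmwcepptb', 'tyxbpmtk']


Compute lengths:
  'oeyjgvg' has length 7
  'srlgn' has length 5
  'kdbsdo' has length 6
  'fmwcepptb' has length 9
  'tyxbpmtk' has length 8
Lengths in increasing order: 5 < 6 < 7 < 8 < 9
Listing the words in that order gives the answer.
Final answer: ['srlgn', 'kdbsdo', 'oeyjgvg', 'tyxbpmtk', 'fmwcepptb']


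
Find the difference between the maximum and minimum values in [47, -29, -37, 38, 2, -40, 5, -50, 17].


Maximum value: 47
Minimum value: -50
Range = 47 - (-50) = 97
Final answer: 97


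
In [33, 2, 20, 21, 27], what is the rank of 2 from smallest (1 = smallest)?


Sort ascending: [2, 20, 21, 27, 33]
Find 2 in the sorted list.
2 is at position 1 (1-indexed).
Final answer: 1


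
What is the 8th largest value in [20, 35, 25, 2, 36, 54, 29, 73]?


Sort descending: [73, 54, 36, 35, 29, 25, 20, 2]
The 8th element (1-indexed) is at index 7.
Value = 2
Final answer: 2


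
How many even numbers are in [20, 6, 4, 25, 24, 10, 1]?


Check each element:
  20 is even
  6 is even
  4 is even
  25 is odd
  24 is even
  10 is even
  1 is odd
Evens: [20, 6, 4, 24, 10]
Count of evens = 5
Final answer: 5


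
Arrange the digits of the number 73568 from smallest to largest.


The number 73568 has digits: 7, 3, 5, 6, 8
Sorted: 3, 5, 6, 7, 8
Joining the sorted digits gives the result.
Final answer: 35678


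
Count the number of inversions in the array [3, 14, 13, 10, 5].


For each element, count the later elements that are smaller than it:
  3 (index 0): smaller elements after it = [] -> 0
  14 (index 1): smaller elements after it = [13, 10, 5] -> 3
  13 (index 2): smaller elements after it = [10, 5] -> 2
  10 (index 3): smaller elements after it = [5] -> 1
Total inversions = 0 + 3 + 2 + 1 = 6
Final answer: 6


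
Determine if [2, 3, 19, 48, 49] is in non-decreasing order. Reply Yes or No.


Check consecutive pairs:
  2 <= 3? True
  3 <= 19? True
  19 <= 48? True
  48 <= 49? True
Every consecutive pair is in order, so the list is non-decreasing.
Final answer: Yes


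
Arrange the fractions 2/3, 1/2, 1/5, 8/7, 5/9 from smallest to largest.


Convert to decimal for comparison:
  2/3 = 0.6667
  1/2 = 0.5
  1/5 = 0.2
  8/7 = 1.1429
  5/9 = 0.5556
Decimals in increasing order: 0.2 < 0.5 < 0.5556 < 0.6667 < 1.1429
Writing each back as its fraction gives the sorted order.
Final answer: 1/5, 1/2, 5/9, 2/3, 8/7


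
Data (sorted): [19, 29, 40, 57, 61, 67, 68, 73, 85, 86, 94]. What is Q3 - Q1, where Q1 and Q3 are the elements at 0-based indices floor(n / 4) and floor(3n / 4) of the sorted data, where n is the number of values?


The data has n = 11 elements.
Q1 index = floor(11 / 4) = floor(2.75) = 2; Q3 index = floor(3 * 11 / 4) = floor(8.25) = 8
Q1 = element at index 2 = 40
Q3 = element at index 8 = 85
IQR = 85 - 40 = 45
Final answer: 45


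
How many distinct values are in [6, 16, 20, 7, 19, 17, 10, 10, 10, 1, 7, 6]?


List all unique values:
Distinct values: [1, 6, 7, 10, 16, 17, 19, 20]
Count = 8
Final answer: 8


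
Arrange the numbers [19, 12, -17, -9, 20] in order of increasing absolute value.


Compute absolute values:
  |19| = 19
  |12| = 12
  |-17| = 17
  |-9| = 9
  |20| = 20
Absolute values in increasing order: 9 < 12 < 17 < 19 < 20
Listing the original numbers in that order gives the answer.
Final answer: [-9, 12, -17, 19, 20]


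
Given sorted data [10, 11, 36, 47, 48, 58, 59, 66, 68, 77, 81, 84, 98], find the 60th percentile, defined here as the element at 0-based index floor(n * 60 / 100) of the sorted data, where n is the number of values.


The dataset has n = 13 elements.
Index = floor(13 * 60 / 100) = floor(780 / 100) = floor(7.8) = 7
Counting from index 0 in the sorted data, the element at index 7 is 66.
Final answer: 66


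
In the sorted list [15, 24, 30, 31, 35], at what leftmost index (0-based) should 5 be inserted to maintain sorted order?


List is sorted: [15, 24, 30, 31, 35]
We need the leftmost position where 5 can be inserted, i.e. the first index whose element is >= 5 (or the end of the list if none is).
Binary search with low=0, high=5 (0-based indices):
  low=0, high=5, mid=2: a[2]=30 >= 5, so high = 2
  low=0, high=2, mid=1: a[1]=24 >= 5, so high = 1
  low=0, high=1, mid=0: a[0]=15 >= 5, so high = 0
Now low = high = 0, so the insertion index is 0.
Final answer: 0


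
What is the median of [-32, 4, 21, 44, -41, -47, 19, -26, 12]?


First, sort the list: [-47, -41, -32, -26, 4, 12, 19, 21, 44]
The list has 9 elements (odd count).
The middle index is 4 (0-based), and the element there is 4.
Final answer: 4


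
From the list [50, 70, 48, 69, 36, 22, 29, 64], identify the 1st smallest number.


Sort ascending: [22, 29, 36, 48, 50, 64, 69, 70]
The 1st element (1-indexed) is at index 0.
Value = 22
Final answer: 22


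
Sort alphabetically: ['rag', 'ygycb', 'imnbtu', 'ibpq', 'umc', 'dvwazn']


Compare strings character by character (the first differing letter decides):
  'dvwazn' < 'ibpq' since 'd' < 'i' at position 1
  'ibpq' < 'imnbtu' since 'b' < 'm' at position 2
  'imnbtu' < 'rag' since 'i' < 'r' at position 1
  'rag' < 'umc' since 'r' < 'u' at position 1
  'umc' < 'ygycb' since 'u' < 'y' at position 1
Chaining these comparisons gives the alphabetical order.
Final answer: ['dvwazn', 'ibpq', 'imnbtu', 'rag', 'umc', 'ygycb']


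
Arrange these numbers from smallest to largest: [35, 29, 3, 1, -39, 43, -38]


Original list: [35, 29, 3, 1, -39, 43, -38]
Repeatedly take the smallest remaining element:
  Remaining [35, 29, 3, 1, -39, 43, -38] -> smallest is -39
  Remaining [35, 29, 3, 1, 43, -38] -> smallest is -38
  Remaining [35, 29, 3, 1, 43] -> smallest is 1
  Remaining [35, 29, 3, 43] -> smallest is 3
  Remaining [35, 29, 43] -> smallest is 29
  Remaining [35, 43] -> smallest is 35
  Remaining [43] -> smallest is 43
Collecting the picks in order gives the sorted list.
Final answer: [-39, -38, 1, 3, 29, 35, 43]


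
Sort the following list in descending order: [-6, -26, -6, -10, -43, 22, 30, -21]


Original list: [-6, -26, -6, -10, -43, 22, 30, -21]
Repeatedly take the largest remaining element:
  Remaining [-6, -26, -6, -10, -43, 22, 30, -21] -> largest is 30
  Remaining [-6, -26, -6, -10, -43, 22, -21] -> largest is 22
  Remaining [-6, -26, -6, -10, -43, -21] -> largest is -6
  Remaining [-26, -6, -10, -43, -21] -> largest is -6
  Remaining [-26, -10, -43, -21] -> largest is -10
  Remaining [-26, -43, -21] -> largest is -21
  Remaining [-26, -43] -> largest is -26
  Remaining [-43] -> largest is -43
Collecting the picks in order gives the descending list.
Final answer: [30, 22, -6, -6, -10, -21, -26, -43]


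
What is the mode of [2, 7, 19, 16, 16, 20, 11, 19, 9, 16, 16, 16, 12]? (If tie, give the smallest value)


Count the frequency of each value:
  2 appears 1 time(s)
  7 appears 1 time(s)
  9 appears 1 time(s)
  11 appears 1 time(s)
  12 appears 1 time(s)
  16 appears 5 time(s)
  19 appears 2 time(s)
  20 appears 1 time(s)
Maximum frequency is 5.
Only 16 reaches that frequency, so it is the mode.
Final answer: 16


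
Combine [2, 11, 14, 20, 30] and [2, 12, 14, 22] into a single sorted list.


List A: [2, 11, 14, 20, 30]
List B: [2, 12, 14, 22]
Repeatedly compare the front elements and take the smaller:
  2 vs 2 -> take 2
  11 vs 2 -> take 2
  11 vs 12 -> take 11
  14 vs 12 -> take 12
  14 vs 14 -> take 14
  20 vs 14 -> take 14
  20 vs 22 -> take 20
  30 vs 22 -> take 22
  B is exhausted; append the rest of A: [30]
Final answer: [2, 2, 11, 12, 14, 14, 20, 22, 30]


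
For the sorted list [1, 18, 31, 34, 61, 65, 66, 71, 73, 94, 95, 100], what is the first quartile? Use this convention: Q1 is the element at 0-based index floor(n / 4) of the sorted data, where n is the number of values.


The list has n = 12 elements.
Q1 index = floor(12 / 4) = floor(3) = 3
Counting from index 0 in the sorted data, the element at index 3 is 34.
Final answer: 34


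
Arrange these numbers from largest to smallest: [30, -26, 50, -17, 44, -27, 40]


Original list: [30, -26, 50, -17, 44, -27, 40]
Repeatedly take the largest remaining element:
  Remaining [30, -26, 50, -17, 44, -27, 40] -> largest is 50
  Remaining [30, -26, -17, 44, -27, 40] -> largest is 44
  Remaining [30, -26, -17, -27, 40] -> largest is 40
  Remaining [30, -26, -17, -27] -> largest is 30
  Remaining [-26, -17, -27] -> largest is -17
  Remaining [-26, -27] -> largest is -26
  Remaining [-27] -> largest is -27
Collecting the picks in order gives the descending list.
Final answer: [50, 44, 40, 30, -17, -26, -27]


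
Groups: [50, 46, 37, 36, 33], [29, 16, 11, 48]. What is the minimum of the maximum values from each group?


Find max of each group:
  Group 1: [50, 46, 37, 36, 33] -> max = 50
  Group 2: [29, 16, 11, 48] -> max = 48
Maxes: [50, 48]
Minimum of maxes = 48
Final answer: 48


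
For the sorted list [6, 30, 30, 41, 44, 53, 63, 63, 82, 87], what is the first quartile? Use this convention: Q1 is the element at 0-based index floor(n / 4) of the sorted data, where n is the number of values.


The list has n = 10 elements.
Q1 index = floor(10 / 4) = floor(2.5) = 2
Counting from index 0 in the sorted data, the element at index 2 is 30.
Final answer: 30


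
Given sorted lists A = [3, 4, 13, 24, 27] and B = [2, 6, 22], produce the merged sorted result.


List A: [3, 4, 13, 24, 27]
List B: [2, 6, 22]
Repeatedly compare the front elements and take the smaller:
  3 vs 2 -> take 2
  3 vs 6 -> take 3
  4 vs 6 -> take 4
  13 vs 6 -> take 6
  13 vs 22 -> take 13
  24 vs 22 -> take 22
  B is exhausted; append the rest of A: [24, 27]
Final answer: [2, 3, 4, 6, 13, 22, 24, 27]


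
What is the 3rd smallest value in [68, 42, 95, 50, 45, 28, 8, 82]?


Sort ascending: [8, 28, 42, 45, 50, 68, 82, 95]
The 3rd element (1-indexed) is at index 2.
Value = 42
Final answer: 42


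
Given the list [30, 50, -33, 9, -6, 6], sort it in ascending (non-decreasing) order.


Original list: [30, 50, -33, 9, -6, 6]
Repeatedly take the smallest remaining element:
  Remaining [30, 50, -33, 9, -6, 6] -> smallest is -33
  Remaining [30, 50, 9, -6, 6] -> smallest is -6
  Remaining [30, 50, 9, 6] -> smallest is 6
  Remaining [30, 50, 9] -> smallest is 9
  Remaining [30, 50] -> smallest is 30
  Remaining [50] -> smallest is 50
Collecting the picks in order gives the sorted list.
Final answer: [-33, -6, 6, 9, 30, 50]


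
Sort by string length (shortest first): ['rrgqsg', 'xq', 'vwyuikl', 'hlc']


Compute lengths:
  'rrgqsg' has length 6
  'xq' has length 2
  'vwyuikl' has length 7
  'hlc' has length 3
Lengths in increasing order: 2 < 3 < 6 < 7
Listing the words in that order gives the answer.
Final answer: ['xq', 'hlc', 'rrgqsg', 'vwyuikl']


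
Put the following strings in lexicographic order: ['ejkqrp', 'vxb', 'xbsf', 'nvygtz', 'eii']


Compare strings character by character (the first differing letter decides):
  'eii' < 'ejkqrp' since 'i' < 'j' at position 2
  'ejkqrp' < 'nvygtz' since 'e' < 'n' at position 1
  'nvygtz' < 'vxb' since 'n' < 'v' at position 1
  'vxb' < 'xbsf' since 'v' < 'x' at position 1
Chaining these comparisons gives the alphabetical order.
Final answer: ['eii', 'ejkqrp', 'nvygtz', 'vxb', 'xbsf']


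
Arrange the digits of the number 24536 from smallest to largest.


The number 24536 has digits: 2, 4, 5, 3, 6
Sorted: 2, 3, 4, 5, 6
Joining the sorted digits gives the result.
Final answer: 23456


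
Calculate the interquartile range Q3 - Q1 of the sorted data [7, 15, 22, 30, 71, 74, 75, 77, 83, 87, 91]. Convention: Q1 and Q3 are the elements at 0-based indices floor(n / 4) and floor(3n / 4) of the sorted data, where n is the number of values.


The data has n = 11 elements.
Q1 index = floor(11 / 4) = floor(2.75) = 2; Q3 index = floor(3 * 11 / 4) = floor(8.25) = 8
Q1 = element at index 2 = 22
Q3 = element at index 8 = 83
IQR = 83 - 22 = 61
Final answer: 61


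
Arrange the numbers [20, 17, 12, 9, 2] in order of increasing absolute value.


Compute absolute values:
  |20| = 20
  |17| = 17
  |12| = 12
  |9| = 9
  |2| = 2
Absolute values in increasing order: 2 < 9 < 12 < 17 < 20
Listing the original numbers in that order gives the answer.
Final answer: [2, 9, 12, 17, 20]


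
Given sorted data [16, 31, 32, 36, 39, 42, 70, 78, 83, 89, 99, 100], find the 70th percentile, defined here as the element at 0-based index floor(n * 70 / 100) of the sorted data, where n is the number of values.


The dataset has n = 12 elements.
Index = floor(12 * 70 / 100) = floor(840 / 100) = floor(8.4) = 8
Counting from index 0 in the sorted data, the element at index 8 is 83.
Final answer: 83


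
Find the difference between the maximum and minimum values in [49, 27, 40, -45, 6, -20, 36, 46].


Maximum value: 49
Minimum value: -45
Range = 49 - (-45) = 94
Final answer: 94


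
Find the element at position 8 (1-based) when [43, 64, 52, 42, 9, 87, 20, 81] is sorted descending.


Sort descending: [87, 81, 64, 52, 43, 42, 20, 9]
The 8th element (1-indexed) is at index 7.
Value = 9
Final answer: 9


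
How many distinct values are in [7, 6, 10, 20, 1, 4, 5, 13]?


List all unique values:
Distinct values: [1, 4, 5, 6, 7, 10, 13, 20]
Count = 8
Final answer: 8


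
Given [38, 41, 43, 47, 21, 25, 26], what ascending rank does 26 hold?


Sort ascending: [21, 25, 26, 38, 41, 43, 47]
Find 26 in the sorted list.
26 is at position 3 (1-indexed).
Final answer: 3


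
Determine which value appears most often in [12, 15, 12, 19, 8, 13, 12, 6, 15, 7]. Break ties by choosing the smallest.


Count the frequency of each value:
  6 appears 1 time(s)
  7 appears 1 time(s)
  8 appears 1 time(s)
  12 appears 3 time(s)
  13 appears 1 time(s)
  15 appears 2 time(s)
  19 appears 1 time(s)
Maximum frequency is 3.
Only 12 reaches that frequency, so it is the mode.
Final answer: 12


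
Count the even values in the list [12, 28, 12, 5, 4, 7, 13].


Check each element:
  12 is even
  28 is even
  12 is even
  5 is odd
  4 is even
  7 is odd
  13 is odd
Evens: [12, 28, 12, 4]
Count of evens = 4
Final answer: 4


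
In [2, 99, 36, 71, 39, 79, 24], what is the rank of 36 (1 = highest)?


Sort descending: [99, 79, 71, 39, 36, 24, 2]
Find 36 in the sorted list.
36 is at position 5.
Final answer: 5


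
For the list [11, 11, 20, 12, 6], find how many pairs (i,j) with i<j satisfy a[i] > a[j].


For each element, count the later elements that are smaller than it:
  11 (index 0): smaller elements after it = [6] -> 1
  11 (index 1): smaller elements after it = [6] -> 1
  20 (index 2): smaller elements after it = [12, 6] -> 2
  12 (index 3): smaller elements after it = [6] -> 1
Total inversions = 1 + 1 + 2 + 1 = 5
Final answer: 5


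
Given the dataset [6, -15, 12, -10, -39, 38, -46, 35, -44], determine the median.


First, sort the list: [-46, -44, -39, -15, -10, 6, 12, 35, 38]
The list has 9 elements (odd count).
The middle index is 4 (0-based), and the element there is -10.
Final answer: -10


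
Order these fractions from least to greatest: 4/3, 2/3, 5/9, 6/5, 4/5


Convert to decimal for comparison:
  4/3 = 1.3333
  2/3 = 0.6667
  5/9 = 0.5556
  6/5 = 1.2
  4/5 = 0.8
Decimals in increasing order: 0.5556 < 0.6667 < 0.8 < 1.2 < 1.3333
Writing each back as its fraction gives the sorted order.
Final answer: 5/9, 2/3, 4/5, 6/5, 4/3


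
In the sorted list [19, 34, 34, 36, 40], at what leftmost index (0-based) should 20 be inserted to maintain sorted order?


List is sorted: [19, 34, 34, 36, 40]
We need the leftmost position where 20 can be inserted, i.e. the first index whose element is >= 20 (or the end of the list if none is).
Binary search with low=0, high=5 (0-based indices):
  low=0, high=5, mid=2: a[2]=34 >= 20, so high = 2
  low=0, high=2, mid=1: a[1]=34 >= 20, so high = 1
  low=0, high=1, mid=0: a[0]=19 < 20, so low = 1
Now low = high = 1, so the insertion index is 1.
Final answer: 1


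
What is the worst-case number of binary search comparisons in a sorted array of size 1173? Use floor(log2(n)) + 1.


Binary search halves the search space each step.
Maximum comparisons = floor(log2(1173)) + 1
log2(1173) = 10.196
floor(log2(1173)) = 10, so 10 + 1 = 11
Final answer: 11


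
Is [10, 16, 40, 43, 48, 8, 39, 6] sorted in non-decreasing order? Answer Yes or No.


Check consecutive pairs:
  10 <= 16? True
  16 <= 40? True
  40 <= 43? True
  43 <= 48? True
  48 <= 8? False
  8 <= 39? True
  39 <= 6? False
2 consecutive pair(s) are out of order, so the list is not sorted.
Final answer: No


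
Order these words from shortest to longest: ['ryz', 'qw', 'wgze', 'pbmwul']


Compute lengths:
  'ryz' has length 3
  'qw' has length 2
  'wgze' has length 4
  'pbmwul' has length 6
Lengths in increasing order: 2 < 3 < 4 < 6
Listing the words in that order gives the answer.
Final answer: ['qw', 'ryz', 'wgze', 'pbmwul']


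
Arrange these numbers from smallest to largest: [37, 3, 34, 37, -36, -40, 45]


Original list: [37, 3, 34, 37, -36, -40, 45]
Repeatedly take the smallest remaining element:
  Remaining [37, 3, 34, 37, -36, -40, 45] -> smallest is -40
  Remaining [37, 3, 34, 37, -36, 45] -> smallest is -36
  Remaining [37, 3, 34, 37, 45] -> smallest is 3
  Remaining [37, 34, 37, 45] -> smallest is 34
  Remaining [37, 37, 45] -> smallest is 37
  Remaining [37, 45] -> smallest is 37
  Remaining [45] -> smallest is 45
Collecting the picks in order gives the sorted list.
Final answer: [-40, -36, 3, 34, 37, 37, 45]


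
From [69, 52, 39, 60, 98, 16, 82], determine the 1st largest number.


Sort descending: [98, 82, 69, 60, 52, 39, 16]
The 1st element (1-indexed) is at index 0.
Value = 98
Final answer: 98


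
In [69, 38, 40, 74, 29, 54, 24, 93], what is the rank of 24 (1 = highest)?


Sort descending: [93, 74, 69, 54, 40, 38, 29, 24]
Find 24 in the sorted list.
24 is at position 8.
Final answer: 8


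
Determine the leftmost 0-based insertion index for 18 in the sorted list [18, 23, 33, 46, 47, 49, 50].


List is sorted: [18, 23, 33, 46, 47, 49, 50]
We need the leftmost position where 18 can be inserted, i.e. the first index whose element is >= 18 (or the end of the list if none is).
Binary search with low=0, high=7 (0-based indices):
  low=0, high=7, mid=3: a[3]=46 >= 18, so high = 3
  low=0, high=3, mid=1: a[1]=23 >= 18, so high = 1
  low=0, high=1, mid=0: a[0]=18 >= 18, so high = 0
Now low = high = 0, so the insertion index is 0.
Final answer: 0


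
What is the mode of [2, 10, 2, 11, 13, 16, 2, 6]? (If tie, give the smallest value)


Count the frequency of each value:
  2 appears 3 time(s)
  6 appears 1 time(s)
  10 appears 1 time(s)
  11 appears 1 time(s)
  13 appears 1 time(s)
  16 appears 1 time(s)
Maximum frequency is 3.
Only 2 reaches that frequency, so it is the mode.
Final answer: 2


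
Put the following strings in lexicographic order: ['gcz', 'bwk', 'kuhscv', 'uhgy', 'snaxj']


Compare strings character by character (the first differing letter decides):
  'bwk' < 'gcz' since 'b' < 'g' at position 1
  'gcz' < 'kuhscv' since 'g' < 'k' at position 1
  'kuhscv' < 'snaxj' since 'k' < 's' at position 1
  'snaxj' < 'uhgy' since 's' < 'u' at position 1
Chaining these comparisons gives the alphabetical order.
Final answer: ['bwk', 'gcz', 'kuhscv', 'snaxj', 'uhgy']


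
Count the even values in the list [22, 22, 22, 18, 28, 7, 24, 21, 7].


Check each element:
  22 is even
  22 is even
  22 is even
  18 is even
  28 is even
  7 is odd
  24 is even
  21 is odd
  7 is odd
Evens: [22, 22, 22, 18, 28, 24]
Count of evens = 6
Final answer: 6


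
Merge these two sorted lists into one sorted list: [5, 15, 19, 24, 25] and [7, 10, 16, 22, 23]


List A: [5, 15, 19, 24, 25]
List B: [7, 10, 16, 22, 23]
Repeatedly compare the front elements and take the smaller:
  5 vs 7 -> take 5
  15 vs 7 -> take 7
  15 vs 10 -> take 10
  15 vs 16 -> take 15
  19 vs 16 -> take 16
  19 vs 22 -> take 19
  24 vs 22 -> take 22
  24 vs 23 -> take 23
  B is exhausted; append the rest of A: [24, 25]
Final answer: [5, 7, 10, 15, 16, 19, 22, 23, 24, 25]


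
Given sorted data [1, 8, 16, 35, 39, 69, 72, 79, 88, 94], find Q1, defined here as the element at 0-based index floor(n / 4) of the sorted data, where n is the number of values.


The list has n = 10 elements.
Q1 index = floor(10 / 4) = floor(2.5) = 2
Counting from index 0 in the sorted data, the element at index 2 is 16.
Final answer: 16


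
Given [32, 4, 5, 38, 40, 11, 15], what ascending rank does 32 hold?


Sort ascending: [4, 5, 11, 15, 32, 38, 40]
Find 32 in the sorted list.
32 is at position 5 (1-indexed).
Final answer: 5


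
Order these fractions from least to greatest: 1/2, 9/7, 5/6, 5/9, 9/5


Convert to decimal for comparison:
  1/2 = 0.5
  9/7 = 1.2857
  5/6 = 0.8333
  5/9 = 0.5556
  9/5 = 1.8
Decimals in increasing order: 0.5 < 0.5556 < 0.8333 < 1.2857 < 1.8
Writing each back as its fraction gives the sorted order.
Final answer: 1/2, 5/9, 5/6, 9/7, 9/5


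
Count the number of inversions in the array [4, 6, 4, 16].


For each element, count the later elements that are smaller than it:
  4 (index 0): smaller elements after it = [] -> 0
  6 (index 1): smaller elements after it = [4] -> 1
  4 (index 2): smaller elements after it = [] -> 0
Total inversions = 0 + 1 + 0 = 1
Final answer: 1


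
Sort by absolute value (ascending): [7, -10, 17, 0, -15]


Compute absolute values:
  |7| = 7
  |-10| = 10
  |17| = 17
  |0| = 0
  |-15| = 15
Absolute values in increasing order: 0 < 7 < 10 < 15 < 17
Listing the original numbers in that order gives the answer.
Final answer: [0, 7, -10, -15, 17]


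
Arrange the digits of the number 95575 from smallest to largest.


The number 95575 has digits: 9, 5, 5, 7, 5
Sorted: 5, 5, 5, 7, 9
Joining the sorted digits gives the result.
Final answer: 55579


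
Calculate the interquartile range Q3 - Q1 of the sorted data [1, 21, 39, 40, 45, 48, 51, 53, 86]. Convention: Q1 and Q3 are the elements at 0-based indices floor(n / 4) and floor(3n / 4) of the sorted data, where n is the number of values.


The data has n = 9 elements.
Q1 index = floor(9 / 4) = floor(2.25) = 2; Q3 index = floor(3 * 9 / 4) = floor(6.75) = 6
Q1 = element at index 2 = 39
Q3 = element at index 6 = 51
IQR = 51 - 39 = 12
Final answer: 12


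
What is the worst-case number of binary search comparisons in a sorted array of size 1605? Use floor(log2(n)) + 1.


Binary search halves the search space each step.
Maximum comparisons = floor(log2(1605)) + 1
log2(1605) = 10.6484
floor(log2(1605)) = 10, so 10 + 1 = 11
Final answer: 11


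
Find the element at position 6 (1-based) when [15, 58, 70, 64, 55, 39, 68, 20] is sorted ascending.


Sort ascending: [15, 20, 39, 55, 58, 64, 68, 70]
The 6th element (1-indexed) is at index 5.
Value = 64
Final answer: 64


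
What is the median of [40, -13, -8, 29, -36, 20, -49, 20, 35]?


First, sort the list: [-49, -36, -13, -8, 20, 20, 29, 35, 40]
The list has 9 elements (odd count).
The middle index is 4 (0-based), and the element there is 20.
Final answer: 20


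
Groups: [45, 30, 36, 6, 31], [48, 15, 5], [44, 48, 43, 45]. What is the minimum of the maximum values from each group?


Find max of each group:
  Group 1: [45, 30, 36, 6, 31] -> max = 45
  Group 2: [48, 15, 5] -> max = 48
  Group 3: [44, 48, 43, 45] -> max = 48
Maxes: [45, 48, 48]
Minimum of maxes = 45
Final answer: 45


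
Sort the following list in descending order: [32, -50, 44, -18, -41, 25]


Original list: [32, -50, 44, -18, -41, 25]
Repeatedly take the largest remaining element:
  Remaining [32, -50, 44, -18, -41, 25] -> largest is 44
  Remaining [32, -50, -18, -41, 25] -> largest is 32
  Remaining [-50, -18, -41, 25] -> largest is 25
  Remaining [-50, -18, -41] -> largest is -18
  Remaining [-50, -41] -> largest is -41
  Remaining [-50] -> largest is -50
Collecting the picks in order gives the descending list.
Final answer: [44, 32, 25, -18, -41, -50]


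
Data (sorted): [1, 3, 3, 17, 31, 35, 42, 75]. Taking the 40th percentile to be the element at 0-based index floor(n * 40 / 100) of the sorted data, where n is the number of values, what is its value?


The dataset has n = 8 elements.
Index = floor(8 * 40 / 100) = floor(320 / 100) = floor(3.2) = 3
Counting from index 0 in the sorted data, the element at index 3 is 17.
Final answer: 17


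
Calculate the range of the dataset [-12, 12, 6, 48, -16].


Maximum value: 48
Minimum value: -16
Range = 48 - (-16) = 64
Final answer: 64


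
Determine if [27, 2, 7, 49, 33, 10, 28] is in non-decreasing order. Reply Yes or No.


Check consecutive pairs:
  27 <= 2? False
  2 <= 7? True
  7 <= 49? True
  49 <= 33? False
  33 <= 10? False
  10 <= 28? True
3 consecutive pair(s) are out of order, so the list is not sorted.
Final answer: No


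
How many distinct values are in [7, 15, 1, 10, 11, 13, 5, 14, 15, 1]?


List all unique values:
Distinct values: [1, 5, 7, 10, 11, 13, 14, 15]
Count = 8
Final answer: 8


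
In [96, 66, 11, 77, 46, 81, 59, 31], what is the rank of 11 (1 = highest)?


Sort descending: [96, 81, 77, 66, 59, 46, 31, 11]
Find 11 in the sorted list.
11 is at position 8.
Final answer: 8
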